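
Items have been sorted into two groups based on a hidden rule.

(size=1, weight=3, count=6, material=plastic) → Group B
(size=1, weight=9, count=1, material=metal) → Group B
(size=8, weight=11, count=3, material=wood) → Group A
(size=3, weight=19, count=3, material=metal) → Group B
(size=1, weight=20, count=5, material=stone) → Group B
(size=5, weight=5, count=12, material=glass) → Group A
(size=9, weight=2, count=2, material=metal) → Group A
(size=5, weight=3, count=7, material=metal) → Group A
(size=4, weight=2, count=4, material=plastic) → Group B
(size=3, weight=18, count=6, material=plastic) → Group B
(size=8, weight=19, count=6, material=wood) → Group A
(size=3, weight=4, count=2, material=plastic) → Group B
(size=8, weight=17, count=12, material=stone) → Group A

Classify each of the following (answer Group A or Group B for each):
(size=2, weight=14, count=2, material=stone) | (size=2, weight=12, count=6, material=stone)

Group B, Group B

Every 'Group A' example satisfies: size ≥ 5. None of the 'Group B' examples do.
(size=2, weight=14, count=2, material=stone): Group B (size = 2).
(size=2, weight=12, count=6, material=stone): Group B (size = 2).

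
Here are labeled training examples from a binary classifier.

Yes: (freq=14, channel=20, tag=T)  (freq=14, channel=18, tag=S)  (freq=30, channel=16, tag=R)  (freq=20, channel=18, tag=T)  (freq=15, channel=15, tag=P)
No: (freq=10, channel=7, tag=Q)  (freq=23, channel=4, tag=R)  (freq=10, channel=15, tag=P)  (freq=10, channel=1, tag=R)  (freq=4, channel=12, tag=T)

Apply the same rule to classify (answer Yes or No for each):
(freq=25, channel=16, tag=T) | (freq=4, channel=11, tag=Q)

Yes, No

'Yes' ⟺ channel ≥ 7 AND freq ≥ 14.
(freq=25, channel=16, tag=T) — channel = 16, freq = 25, hence Yes.
(freq=4, channel=11, tag=Q) — channel = 11, freq = 4, hence No.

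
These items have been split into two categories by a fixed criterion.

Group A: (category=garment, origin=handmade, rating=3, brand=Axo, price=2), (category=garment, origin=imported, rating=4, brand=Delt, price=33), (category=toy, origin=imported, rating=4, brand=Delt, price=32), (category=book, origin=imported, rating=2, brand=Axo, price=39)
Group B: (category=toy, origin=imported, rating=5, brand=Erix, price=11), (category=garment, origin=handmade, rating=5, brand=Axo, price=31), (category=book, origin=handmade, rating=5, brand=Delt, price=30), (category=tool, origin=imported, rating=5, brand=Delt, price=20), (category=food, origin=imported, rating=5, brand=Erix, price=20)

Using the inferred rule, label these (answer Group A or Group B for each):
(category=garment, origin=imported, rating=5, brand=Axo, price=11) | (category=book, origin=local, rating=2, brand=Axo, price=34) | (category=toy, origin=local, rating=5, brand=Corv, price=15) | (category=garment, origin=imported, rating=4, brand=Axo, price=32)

Group B, Group A, Group B, Group A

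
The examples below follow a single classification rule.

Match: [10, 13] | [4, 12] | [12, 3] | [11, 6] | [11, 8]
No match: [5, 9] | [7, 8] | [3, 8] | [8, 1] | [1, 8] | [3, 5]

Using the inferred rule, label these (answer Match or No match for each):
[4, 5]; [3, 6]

No match, No match

A rule that fits every label: max ≥ 10 — true of each 'Match' example, false of each 'No match' one.
[4, 5]: max 5 — fails this test, so No match. [3, 6]: max 6 — fails this test, so No match.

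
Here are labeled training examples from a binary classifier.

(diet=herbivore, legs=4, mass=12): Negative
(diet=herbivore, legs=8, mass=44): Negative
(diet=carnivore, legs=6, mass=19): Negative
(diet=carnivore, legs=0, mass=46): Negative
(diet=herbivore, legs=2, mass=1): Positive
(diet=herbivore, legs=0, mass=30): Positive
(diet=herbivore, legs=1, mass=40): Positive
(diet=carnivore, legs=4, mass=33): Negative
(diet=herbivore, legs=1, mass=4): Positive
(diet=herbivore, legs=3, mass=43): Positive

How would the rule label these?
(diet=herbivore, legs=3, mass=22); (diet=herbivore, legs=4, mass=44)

The simplest hypothesis consistent with all the labels is: diet is herbivore AND legs ≤ 3.
(diet=herbivore, legs=3, mass=22): diet is herbivore, legs = 3, passes → Positive. (diet=herbivore, legs=4, mass=44): diet is herbivore, legs = 4, fails this test → Negative.

Positive, Negative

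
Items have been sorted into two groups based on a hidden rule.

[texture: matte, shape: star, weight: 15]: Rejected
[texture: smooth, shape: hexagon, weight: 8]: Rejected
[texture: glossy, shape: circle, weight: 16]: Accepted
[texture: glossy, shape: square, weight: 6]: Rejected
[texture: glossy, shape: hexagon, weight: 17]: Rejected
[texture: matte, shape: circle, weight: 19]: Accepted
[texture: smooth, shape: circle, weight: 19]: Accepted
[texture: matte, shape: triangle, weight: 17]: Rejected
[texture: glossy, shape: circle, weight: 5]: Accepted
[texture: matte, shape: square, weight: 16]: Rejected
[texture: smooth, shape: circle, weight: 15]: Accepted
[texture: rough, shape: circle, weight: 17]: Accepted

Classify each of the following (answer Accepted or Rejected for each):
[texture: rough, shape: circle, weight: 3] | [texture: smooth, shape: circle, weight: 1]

Accepted, Accepted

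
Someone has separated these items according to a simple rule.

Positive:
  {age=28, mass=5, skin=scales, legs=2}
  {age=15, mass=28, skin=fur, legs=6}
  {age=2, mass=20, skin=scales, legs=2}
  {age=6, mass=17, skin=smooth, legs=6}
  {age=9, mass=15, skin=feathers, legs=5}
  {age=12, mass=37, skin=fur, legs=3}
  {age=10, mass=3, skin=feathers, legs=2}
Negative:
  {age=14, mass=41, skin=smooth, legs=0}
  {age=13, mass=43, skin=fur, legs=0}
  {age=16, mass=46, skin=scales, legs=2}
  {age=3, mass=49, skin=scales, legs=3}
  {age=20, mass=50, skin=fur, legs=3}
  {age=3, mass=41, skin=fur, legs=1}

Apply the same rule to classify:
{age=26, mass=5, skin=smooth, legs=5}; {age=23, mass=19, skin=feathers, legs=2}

Positive, Positive

'Positive' ⟺ mass ≤ 37.
{age=26, mass=5, skin=smooth, legs=5} → mass = 5 → Positive. {age=23, mass=19, skin=feathers, legs=2} → mass = 19 → Positive.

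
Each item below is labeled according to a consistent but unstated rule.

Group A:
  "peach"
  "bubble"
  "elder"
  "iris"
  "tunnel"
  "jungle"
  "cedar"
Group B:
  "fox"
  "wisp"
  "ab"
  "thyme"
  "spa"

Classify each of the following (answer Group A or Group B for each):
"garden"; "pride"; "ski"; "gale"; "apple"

Group A, Group A, Group B, Group A, Group A

The simplest hypothesis consistent with all the labels is: has ≥ 2 vowels.
"garden": Group A (2 vowels). "pride": Group A (2 vowels). "ski": Group B (1 vowel). "gale": Group A (2 vowels). "apple": Group A (2 vowels).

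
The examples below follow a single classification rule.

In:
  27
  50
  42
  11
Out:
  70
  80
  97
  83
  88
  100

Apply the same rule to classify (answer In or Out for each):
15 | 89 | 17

Every 'In' example satisfies: at most 50. None of the 'Out' examples do.
15 — 15 ≤ 50, hence In. 89 — 89 > 50, hence Out. 17 — 17 ≤ 50, hence In.

In, Out, In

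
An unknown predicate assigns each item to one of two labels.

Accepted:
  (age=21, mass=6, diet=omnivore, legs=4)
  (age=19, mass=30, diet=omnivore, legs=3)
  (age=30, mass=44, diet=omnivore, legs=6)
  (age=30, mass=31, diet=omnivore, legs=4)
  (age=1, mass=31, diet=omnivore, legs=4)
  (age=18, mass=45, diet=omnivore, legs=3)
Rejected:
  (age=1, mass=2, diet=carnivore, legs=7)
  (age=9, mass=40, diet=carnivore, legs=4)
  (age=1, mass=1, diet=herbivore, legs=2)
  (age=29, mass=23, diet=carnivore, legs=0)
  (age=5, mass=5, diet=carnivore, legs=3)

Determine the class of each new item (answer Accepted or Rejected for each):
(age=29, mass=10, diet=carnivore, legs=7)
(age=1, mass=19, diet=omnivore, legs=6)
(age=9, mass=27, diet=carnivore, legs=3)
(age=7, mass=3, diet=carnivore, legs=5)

The pattern is that an item is 'Accepted' exactly when: diet is omnivore.

Rejected, Accepted, Rejected, Rejected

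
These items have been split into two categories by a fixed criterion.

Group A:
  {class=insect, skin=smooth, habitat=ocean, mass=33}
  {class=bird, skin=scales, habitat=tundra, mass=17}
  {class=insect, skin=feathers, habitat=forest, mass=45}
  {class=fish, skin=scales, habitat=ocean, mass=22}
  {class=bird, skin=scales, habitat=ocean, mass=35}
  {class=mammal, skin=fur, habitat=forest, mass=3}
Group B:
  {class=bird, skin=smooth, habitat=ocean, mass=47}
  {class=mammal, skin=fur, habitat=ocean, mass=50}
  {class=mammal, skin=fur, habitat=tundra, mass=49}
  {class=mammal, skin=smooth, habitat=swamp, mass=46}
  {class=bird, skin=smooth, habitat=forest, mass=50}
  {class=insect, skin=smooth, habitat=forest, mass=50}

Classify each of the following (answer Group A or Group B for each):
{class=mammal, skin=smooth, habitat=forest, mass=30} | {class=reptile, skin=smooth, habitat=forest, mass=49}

Group A, Group B

Rule: mass ≤ 45. This holds for each 'Group A' example and fails for each 'Group B' one.
{class=mammal, skin=smooth, habitat=forest, mass=30}: mass = 30, has this property → Group A. {class=reptile, skin=smooth, habitat=forest, mass=49}: mass = 49, does not fit → Group B.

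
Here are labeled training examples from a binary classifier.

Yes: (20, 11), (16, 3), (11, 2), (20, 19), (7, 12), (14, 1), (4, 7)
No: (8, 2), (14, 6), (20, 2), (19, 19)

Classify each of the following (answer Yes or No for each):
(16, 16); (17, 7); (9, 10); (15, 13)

No, No, Yes, No

A rule that fits every label: sum is odd — true of each 'Yes' example, false of each 'No' one.
(16, 16) → 16+16 = 32 → No.
(17, 7) → 17+7 = 24 → No.
(9, 10) → 9+10 = 19 → Yes.
(15, 13) → 15+13 = 28 → No.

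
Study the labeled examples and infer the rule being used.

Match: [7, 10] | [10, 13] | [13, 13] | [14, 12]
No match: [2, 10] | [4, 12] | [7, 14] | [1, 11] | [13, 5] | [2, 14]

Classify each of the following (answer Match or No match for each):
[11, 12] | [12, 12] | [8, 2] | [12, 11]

Match, Match, No match, Match

The common property of the 'Match' items is: |first − second| ≤ 3. No 'No match' item has it.
[11, 12]: |11−12| = 1 — has this property, so Match. [12, 12]: |12−12| = 0 — has this property, so Match. [8, 2]: |8−2| = 6 — doesn't qualify, so No match. [12, 11]: |12−11| = 1 — has this property, so Match.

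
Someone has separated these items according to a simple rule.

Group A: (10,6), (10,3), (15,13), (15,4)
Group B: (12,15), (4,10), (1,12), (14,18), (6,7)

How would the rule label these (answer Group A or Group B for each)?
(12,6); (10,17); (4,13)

All 'Group A' examples share one property — first > second — and every 'Group B' example lacks it.
(12,6) — 12 > 6, hence Group A.
(10,17) — 10 < 17, hence Group B.
(4,13) — 4 < 13, hence Group B.

Group A, Group B, Group B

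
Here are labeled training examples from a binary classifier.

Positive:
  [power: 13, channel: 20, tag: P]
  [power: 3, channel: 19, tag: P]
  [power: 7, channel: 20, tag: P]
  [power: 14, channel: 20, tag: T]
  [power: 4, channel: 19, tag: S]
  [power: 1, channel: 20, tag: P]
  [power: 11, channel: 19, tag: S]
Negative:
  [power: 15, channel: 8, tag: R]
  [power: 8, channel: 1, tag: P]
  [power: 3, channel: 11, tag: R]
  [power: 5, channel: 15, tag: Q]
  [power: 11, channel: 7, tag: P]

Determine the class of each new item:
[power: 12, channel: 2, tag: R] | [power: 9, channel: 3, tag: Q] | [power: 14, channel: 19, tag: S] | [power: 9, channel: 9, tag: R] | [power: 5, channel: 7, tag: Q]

'Positive' ⟺ channel ≥ 19.
[power: 12, channel: 2, tag: R]: channel = 2 — doesn't match, so Negative.
[power: 9, channel: 3, tag: Q]: channel = 3 — doesn't match, so Negative.
[power: 14, channel: 19, tag: S]: channel = 19 — meets the rule, so Positive.
[power: 9, channel: 9, tag: R]: channel = 9 — doesn't match, so Negative.
[power: 5, channel: 7, tag: Q]: channel = 7 — doesn't match, so Negative.

Negative, Negative, Positive, Negative, Negative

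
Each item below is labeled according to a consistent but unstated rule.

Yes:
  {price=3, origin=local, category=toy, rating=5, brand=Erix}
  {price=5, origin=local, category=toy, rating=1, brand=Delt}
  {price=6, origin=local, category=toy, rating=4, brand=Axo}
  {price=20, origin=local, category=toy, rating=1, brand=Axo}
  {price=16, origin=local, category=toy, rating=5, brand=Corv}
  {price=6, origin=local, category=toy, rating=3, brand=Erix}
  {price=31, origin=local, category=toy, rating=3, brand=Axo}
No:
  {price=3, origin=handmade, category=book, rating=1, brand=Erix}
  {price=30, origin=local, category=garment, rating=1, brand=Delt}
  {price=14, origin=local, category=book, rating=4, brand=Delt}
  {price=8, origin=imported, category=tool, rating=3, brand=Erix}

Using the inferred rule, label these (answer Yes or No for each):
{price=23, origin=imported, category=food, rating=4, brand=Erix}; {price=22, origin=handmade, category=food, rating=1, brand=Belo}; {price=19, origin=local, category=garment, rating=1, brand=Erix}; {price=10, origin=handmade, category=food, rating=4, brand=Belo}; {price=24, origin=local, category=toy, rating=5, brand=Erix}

No, No, No, No, Yes

The classifier is using: category is toy.
{price=23, origin=imported, category=food, rating=4, brand=Erix} — category is food, hence No.
{price=22, origin=handmade, category=food, rating=1, brand=Belo} — category is food, hence No.
{price=19, origin=local, category=garment, rating=1, brand=Erix} — category is garment, hence No.
{price=10, origin=handmade, category=food, rating=4, brand=Belo} — category is food, hence No.
{price=24, origin=local, category=toy, rating=5, brand=Erix} — category is toy, hence Yes.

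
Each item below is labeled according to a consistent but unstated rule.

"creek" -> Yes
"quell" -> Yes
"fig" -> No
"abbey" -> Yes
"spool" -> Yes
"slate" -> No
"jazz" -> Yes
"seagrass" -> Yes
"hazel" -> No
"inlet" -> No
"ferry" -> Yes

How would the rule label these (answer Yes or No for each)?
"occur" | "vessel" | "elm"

Yes, Yes, No

One predicate separates the groups cleanly: has a double letter.
"occur": 'cc' doubled — satisfies this, so Yes. "vessel": 'ss' doubled — satisfies this, so Yes. "elm": no doubled letter — doesn't match, so No.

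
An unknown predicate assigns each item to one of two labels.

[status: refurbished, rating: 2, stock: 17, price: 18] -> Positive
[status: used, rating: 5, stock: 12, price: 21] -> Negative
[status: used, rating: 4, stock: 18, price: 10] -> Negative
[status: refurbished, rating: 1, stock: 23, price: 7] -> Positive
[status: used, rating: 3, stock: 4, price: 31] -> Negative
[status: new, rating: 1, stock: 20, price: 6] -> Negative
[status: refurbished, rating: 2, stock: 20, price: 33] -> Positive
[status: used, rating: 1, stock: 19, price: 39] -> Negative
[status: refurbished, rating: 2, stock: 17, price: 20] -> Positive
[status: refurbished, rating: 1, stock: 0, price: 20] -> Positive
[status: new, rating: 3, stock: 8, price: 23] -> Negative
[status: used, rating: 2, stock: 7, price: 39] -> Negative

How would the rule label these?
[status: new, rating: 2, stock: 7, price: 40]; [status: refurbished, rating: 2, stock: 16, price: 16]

One predicate separates the groups cleanly: status is refurbished.
[status: new, rating: 2, stock: 7, price: 40]: Negative (status is new).
[status: refurbished, rating: 2, stock: 16, price: 16]: Positive (status is refurbished).

Negative, Positive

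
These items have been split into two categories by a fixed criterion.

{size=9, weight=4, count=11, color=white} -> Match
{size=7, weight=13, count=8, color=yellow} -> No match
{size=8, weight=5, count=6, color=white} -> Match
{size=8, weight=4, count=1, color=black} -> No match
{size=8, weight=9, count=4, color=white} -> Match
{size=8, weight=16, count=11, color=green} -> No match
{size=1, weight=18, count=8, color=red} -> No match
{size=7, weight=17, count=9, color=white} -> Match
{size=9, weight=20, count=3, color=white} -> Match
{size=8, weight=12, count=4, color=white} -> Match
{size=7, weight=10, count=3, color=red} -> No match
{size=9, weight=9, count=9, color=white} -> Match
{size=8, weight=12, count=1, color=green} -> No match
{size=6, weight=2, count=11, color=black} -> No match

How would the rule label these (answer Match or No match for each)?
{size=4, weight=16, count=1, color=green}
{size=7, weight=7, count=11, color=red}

No match, No match

Looking at the examples, the only property every 'Match' case has and every 'No match' case lacks is: color is white.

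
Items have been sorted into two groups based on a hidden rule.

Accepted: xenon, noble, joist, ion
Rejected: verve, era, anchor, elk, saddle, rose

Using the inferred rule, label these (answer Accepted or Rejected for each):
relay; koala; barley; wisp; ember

Rejected, Accepted, Rejected, Rejected, Rejected

Rule: odd length AND contains 'o'. This holds for each 'Accepted' example and fails for each 'Rejected' one.
Rejected: relay, since length 5, no 'o'.
Accepted: koala, since length 5, has 'o'.
Rejected: barley, since length 6, no 'o'.
Rejected: wisp, since length 4, no 'o'.
Rejected: ember, since length 5, no 'o'.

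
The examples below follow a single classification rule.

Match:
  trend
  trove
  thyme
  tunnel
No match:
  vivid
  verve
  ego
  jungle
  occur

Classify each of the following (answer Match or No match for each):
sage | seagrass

No match, No match

A rule that fits every label: contains 't' — true of each 'Match' example, false of each 'No match' one.
sage: no 't' — fails the rule, so No match.
seagrass: no 't' — fails the rule, so No match.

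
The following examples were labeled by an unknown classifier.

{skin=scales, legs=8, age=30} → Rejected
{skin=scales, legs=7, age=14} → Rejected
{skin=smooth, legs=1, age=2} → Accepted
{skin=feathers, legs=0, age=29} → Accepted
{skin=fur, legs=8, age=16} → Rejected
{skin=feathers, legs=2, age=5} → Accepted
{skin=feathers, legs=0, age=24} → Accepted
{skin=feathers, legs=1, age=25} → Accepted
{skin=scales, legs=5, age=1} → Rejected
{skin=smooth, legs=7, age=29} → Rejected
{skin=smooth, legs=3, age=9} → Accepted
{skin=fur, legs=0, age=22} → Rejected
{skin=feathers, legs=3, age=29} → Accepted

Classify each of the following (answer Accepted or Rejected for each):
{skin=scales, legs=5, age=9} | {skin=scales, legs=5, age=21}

Rejected, Rejected

The rule appears to be: age ≠ 22 AND legs ≤ 3.
{skin=scales, legs=5, age=9}: age = 9, legs = 5 — fails this test, so Rejected.
{skin=scales, legs=5, age=21}: age = 21, legs = 5 — fails this test, so Rejected.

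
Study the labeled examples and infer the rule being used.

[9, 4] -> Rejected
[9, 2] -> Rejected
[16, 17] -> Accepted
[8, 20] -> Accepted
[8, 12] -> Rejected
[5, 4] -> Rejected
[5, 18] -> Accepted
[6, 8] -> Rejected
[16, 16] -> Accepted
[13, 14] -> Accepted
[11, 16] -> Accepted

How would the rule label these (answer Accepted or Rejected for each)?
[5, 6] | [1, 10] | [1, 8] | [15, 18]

Rejected, Rejected, Rejected, Accepted

The distinguishing property — sum ≥ 23 — holds for all the 'Accepted' cases and none of the 'Rejected' cases.
[5, 6] — 5+6 = 11, hence Rejected.
[1, 10] — 1+10 = 11, hence Rejected.
[1, 8] — 1+8 = 9, hence Rejected.
[15, 18] — 15+18 = 33, hence Accepted.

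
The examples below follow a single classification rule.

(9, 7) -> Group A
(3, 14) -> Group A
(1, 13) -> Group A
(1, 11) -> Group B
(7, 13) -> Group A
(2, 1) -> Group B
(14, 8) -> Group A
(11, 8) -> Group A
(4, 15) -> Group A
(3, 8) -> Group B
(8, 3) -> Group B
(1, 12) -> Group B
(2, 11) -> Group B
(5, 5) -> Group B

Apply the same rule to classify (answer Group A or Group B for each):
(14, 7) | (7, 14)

Group A, Group A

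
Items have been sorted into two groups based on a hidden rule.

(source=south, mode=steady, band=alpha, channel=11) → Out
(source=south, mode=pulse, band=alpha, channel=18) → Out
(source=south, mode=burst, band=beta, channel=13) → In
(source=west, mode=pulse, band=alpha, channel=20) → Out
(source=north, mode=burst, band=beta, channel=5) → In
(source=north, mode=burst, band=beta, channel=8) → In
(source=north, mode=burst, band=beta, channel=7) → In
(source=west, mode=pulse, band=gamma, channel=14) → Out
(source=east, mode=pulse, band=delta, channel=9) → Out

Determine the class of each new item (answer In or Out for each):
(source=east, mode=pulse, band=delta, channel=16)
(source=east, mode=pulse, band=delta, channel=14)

Out, Out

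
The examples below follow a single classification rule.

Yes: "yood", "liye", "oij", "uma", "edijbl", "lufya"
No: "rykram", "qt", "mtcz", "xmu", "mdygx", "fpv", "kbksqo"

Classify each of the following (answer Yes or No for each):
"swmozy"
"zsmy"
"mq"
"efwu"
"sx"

One predicate separates the groups cleanly: has ≥ 2 vowels.

No, No, No, Yes, No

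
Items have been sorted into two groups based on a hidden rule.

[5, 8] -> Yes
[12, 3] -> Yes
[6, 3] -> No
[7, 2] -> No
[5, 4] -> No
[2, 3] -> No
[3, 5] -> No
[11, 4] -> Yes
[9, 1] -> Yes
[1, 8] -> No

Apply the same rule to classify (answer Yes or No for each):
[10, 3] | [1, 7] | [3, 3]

One predicate separates the groups cleanly: sum ≥ 10.
[10, 3]: Yes (10+3 = 13).
[1, 7]: No (1+7 = 8).
[3, 3]: No (3+3 = 6).

Yes, No, No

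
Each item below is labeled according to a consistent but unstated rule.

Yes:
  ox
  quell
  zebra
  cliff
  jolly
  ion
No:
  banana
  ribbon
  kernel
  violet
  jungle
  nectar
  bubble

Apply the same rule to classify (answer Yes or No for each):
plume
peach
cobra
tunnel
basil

Yes, Yes, Yes, No, Yes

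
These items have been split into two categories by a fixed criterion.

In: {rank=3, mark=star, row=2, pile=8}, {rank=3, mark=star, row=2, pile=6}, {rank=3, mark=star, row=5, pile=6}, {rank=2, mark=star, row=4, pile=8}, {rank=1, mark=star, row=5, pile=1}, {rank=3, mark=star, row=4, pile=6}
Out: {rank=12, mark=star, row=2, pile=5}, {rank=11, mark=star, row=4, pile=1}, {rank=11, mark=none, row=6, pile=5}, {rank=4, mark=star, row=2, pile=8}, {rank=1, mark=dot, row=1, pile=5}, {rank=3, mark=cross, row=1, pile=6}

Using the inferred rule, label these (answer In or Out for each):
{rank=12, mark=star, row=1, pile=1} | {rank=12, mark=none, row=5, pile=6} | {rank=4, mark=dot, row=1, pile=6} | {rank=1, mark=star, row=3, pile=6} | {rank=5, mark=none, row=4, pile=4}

The simplest hypothesis consistent with all the labels is: mark is star AND rank ≤ 3.

Out, Out, Out, In, Out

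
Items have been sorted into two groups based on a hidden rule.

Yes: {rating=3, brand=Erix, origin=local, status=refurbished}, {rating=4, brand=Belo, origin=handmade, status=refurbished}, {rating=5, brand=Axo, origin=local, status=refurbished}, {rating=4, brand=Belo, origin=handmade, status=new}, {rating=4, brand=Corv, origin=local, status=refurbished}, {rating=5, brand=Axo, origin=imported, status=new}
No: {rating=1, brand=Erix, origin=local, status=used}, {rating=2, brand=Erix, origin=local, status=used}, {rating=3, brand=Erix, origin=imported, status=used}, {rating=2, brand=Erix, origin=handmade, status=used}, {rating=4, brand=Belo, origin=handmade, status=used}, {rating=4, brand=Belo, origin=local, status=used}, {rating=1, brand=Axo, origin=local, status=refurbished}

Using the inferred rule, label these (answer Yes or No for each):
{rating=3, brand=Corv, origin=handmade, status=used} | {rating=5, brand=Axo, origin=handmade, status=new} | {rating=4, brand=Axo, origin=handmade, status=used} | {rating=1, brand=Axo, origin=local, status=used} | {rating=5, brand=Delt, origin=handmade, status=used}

No, Yes, No, No, No

A rule that fits every label: status is not used AND rating ≥ 2 — true of each 'Yes' example, false of each 'No' one.
{rating=3, brand=Corv, origin=handmade, status=used}: status is used, rating = 3 — doesn't match, so No. {rating=5, brand=Axo, origin=handmade, status=new}: status is new, rating = 5 — qualifies, so Yes. {rating=4, brand=Axo, origin=handmade, status=used}: status is used, rating = 4 — doesn't match, so No. {rating=1, brand=Axo, origin=local, status=used}: status is used, rating = 1 — doesn't match, so No. {rating=5, brand=Delt, origin=handmade, status=used}: status is used, rating = 5 — doesn't match, so No.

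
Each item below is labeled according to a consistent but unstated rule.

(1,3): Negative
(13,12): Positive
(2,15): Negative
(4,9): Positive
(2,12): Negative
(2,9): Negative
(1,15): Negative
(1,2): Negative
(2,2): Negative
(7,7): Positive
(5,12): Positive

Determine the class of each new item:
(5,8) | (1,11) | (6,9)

Positive, Negative, Positive

The common property of the 'Positive' items is: first ≥ 3. No 'Negative' item has it.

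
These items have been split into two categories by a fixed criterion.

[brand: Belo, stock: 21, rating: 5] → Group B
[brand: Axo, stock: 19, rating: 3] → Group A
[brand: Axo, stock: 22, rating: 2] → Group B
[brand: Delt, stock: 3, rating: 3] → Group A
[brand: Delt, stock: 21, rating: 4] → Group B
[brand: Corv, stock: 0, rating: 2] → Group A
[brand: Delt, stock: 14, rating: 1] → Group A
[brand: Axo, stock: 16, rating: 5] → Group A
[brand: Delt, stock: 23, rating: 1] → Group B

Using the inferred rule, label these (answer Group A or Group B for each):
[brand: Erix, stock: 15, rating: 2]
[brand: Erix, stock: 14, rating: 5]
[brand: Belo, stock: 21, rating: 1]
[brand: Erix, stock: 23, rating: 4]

Group A, Group A, Group B, Group B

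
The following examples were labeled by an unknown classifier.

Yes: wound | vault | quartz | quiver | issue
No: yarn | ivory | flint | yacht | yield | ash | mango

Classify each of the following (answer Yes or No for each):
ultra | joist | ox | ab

Yes, No, No, No

The distinguishing property — contains 'u' — holds for all the 'Yes' cases and none of the 'No' cases.
Yes: ultra, since has 'u'.
No: joist, since no 'u'.
No: ox, since no 'u'.
No: ab, since no 'u'.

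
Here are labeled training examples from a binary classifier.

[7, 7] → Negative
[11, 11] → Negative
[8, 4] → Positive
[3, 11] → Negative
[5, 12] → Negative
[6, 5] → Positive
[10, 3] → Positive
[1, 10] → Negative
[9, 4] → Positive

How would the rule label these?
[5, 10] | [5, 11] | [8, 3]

Every 'Positive' example satisfies: first > second. None of the 'Negative' examples do.
Negative: [5, 10], since 5 < 10. Negative: [5, 11], since 5 < 11. Positive: [8, 3], since 8 > 3.

Negative, Negative, Positive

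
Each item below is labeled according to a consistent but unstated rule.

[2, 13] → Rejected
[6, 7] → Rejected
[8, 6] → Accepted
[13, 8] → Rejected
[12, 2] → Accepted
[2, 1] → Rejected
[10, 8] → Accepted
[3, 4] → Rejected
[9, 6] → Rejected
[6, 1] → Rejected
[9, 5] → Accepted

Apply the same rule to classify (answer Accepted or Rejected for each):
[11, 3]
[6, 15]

Accepted, Rejected

The classifier is using: sum is even.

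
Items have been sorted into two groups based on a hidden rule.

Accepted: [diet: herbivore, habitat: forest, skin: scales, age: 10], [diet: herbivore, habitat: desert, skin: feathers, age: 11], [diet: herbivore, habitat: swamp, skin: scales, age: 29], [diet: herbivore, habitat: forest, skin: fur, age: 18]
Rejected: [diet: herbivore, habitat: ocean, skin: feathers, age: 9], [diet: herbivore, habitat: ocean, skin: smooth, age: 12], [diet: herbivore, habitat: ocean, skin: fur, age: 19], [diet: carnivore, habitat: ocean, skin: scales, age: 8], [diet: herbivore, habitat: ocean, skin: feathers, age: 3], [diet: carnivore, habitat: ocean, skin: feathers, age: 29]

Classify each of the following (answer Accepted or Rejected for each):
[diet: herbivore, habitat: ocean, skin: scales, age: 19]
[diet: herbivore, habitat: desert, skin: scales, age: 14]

All 'Accepted' examples share one property — habitat is not ocean — and every 'Rejected' example lacks it.
[diet: herbivore, habitat: ocean, skin: scales, age: 19]: Rejected (habitat is ocean).
[diet: herbivore, habitat: desert, skin: scales, age: 14]: Accepted (habitat is desert).

Rejected, Accepted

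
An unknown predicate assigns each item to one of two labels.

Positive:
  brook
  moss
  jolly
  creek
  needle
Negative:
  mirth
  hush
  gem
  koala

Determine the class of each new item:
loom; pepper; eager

Positive, Positive, Negative

Rule: has a double letter. This holds for each 'Positive' example and fails for each 'Negative' one.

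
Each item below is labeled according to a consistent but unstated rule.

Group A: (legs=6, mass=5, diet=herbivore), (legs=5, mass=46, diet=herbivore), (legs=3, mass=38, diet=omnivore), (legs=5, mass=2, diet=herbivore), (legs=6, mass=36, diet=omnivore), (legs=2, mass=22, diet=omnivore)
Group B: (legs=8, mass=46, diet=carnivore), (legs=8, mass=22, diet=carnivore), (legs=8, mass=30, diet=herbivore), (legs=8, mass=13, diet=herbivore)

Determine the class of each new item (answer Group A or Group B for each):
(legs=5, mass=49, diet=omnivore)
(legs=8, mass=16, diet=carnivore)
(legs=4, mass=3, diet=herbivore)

The distinguishing property — legs ≤ 6 — holds for all the 'Group A' cases and none of the 'Group B' cases.
(legs=5, mass=49, diet=omnivore): Group A (legs = 5).
(legs=8, mass=16, diet=carnivore): Group B (legs = 8).
(legs=4, mass=3, diet=herbivore): Group A (legs = 4).

Group A, Group B, Group A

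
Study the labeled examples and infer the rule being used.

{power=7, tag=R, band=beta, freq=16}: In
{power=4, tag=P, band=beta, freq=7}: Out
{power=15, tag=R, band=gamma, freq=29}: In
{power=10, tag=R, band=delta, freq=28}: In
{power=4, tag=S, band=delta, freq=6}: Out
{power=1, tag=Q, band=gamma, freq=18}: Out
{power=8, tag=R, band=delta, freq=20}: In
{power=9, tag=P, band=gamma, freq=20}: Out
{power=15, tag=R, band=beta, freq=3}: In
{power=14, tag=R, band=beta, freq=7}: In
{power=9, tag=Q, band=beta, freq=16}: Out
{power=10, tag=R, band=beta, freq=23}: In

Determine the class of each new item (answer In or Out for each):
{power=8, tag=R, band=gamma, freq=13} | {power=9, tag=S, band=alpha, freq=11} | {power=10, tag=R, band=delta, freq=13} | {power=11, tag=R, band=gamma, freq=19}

In, Out, In, In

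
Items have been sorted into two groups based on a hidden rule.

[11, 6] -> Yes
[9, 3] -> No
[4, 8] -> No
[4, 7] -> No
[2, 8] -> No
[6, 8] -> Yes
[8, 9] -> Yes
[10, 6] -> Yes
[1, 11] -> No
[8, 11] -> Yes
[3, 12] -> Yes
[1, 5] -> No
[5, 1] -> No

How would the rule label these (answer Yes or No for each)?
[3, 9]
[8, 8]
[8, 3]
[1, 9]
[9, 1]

No, Yes, No, No, No

One predicate separates the groups cleanly: sum ≥ 14.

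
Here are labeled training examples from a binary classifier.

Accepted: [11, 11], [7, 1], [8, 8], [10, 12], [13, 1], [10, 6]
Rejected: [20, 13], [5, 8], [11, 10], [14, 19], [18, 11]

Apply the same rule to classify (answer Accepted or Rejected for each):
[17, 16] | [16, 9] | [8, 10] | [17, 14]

Comparing the two groups points to one rule — sum is even.

Rejected, Rejected, Accepted, Rejected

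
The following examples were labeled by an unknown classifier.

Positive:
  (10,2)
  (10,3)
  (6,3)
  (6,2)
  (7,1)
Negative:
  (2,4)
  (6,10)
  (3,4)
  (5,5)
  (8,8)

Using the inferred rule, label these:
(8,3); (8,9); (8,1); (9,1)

A rule that fits every label: first > second — true of each 'Positive' example, false of each 'Negative' one.

Positive, Negative, Positive, Positive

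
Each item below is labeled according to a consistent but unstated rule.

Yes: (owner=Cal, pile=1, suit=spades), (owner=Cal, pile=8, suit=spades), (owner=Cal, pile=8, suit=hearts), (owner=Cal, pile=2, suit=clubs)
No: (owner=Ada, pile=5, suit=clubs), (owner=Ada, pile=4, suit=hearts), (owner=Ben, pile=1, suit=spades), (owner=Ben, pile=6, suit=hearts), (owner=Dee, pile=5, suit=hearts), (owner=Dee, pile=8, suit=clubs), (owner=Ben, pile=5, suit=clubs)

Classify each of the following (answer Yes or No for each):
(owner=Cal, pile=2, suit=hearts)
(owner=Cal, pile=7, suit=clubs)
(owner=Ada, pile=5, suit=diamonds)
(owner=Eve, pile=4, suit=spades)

Yes, Yes, No, No

The simplest hypothesis consistent with all the labels is: owner is Cal.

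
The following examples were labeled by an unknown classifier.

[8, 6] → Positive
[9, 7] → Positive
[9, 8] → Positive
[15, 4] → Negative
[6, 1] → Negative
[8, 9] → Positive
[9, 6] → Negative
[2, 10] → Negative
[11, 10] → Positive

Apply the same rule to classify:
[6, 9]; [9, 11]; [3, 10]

The common property of the 'Positive' items is: |first − second| ≤ 2. No 'Negative' item has it.
[6, 9]: Negative (|6−9| = 3). [9, 11]: Positive (|9−11| = 2). [3, 10]: Negative (|3−10| = 7).

Negative, Positive, Negative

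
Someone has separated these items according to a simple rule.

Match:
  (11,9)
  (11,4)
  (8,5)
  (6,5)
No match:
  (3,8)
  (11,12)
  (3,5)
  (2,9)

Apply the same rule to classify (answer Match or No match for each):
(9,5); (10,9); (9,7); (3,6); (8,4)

Match, Match, Match, No match, Match

A rule that fits every label: first > second — true of each 'Match' example, false of each 'No match' one.
(9,5): Match (9 > 5).
(10,9): Match (10 > 9).
(9,7): Match (9 > 7).
(3,6): No match (3 < 6).
(8,4): Match (8 > 4).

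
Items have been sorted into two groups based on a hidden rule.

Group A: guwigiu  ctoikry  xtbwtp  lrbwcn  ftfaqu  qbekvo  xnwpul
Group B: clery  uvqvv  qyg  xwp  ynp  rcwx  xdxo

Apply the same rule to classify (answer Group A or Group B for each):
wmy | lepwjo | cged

Group B, Group A, Group B

Every 'Group A' example satisfies: length ≥ 6. None of the 'Group B' examples do.
wmy: Group B (length 3).
lepwjo: Group A (length 6).
cged: Group B (length 4).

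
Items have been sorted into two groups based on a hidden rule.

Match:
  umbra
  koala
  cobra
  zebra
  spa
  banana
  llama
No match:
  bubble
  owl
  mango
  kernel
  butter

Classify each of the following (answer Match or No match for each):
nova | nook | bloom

'Match' ⟺ ends with 'a'.
nova: ends with 'a' — meets the rule, so Match. nook: ends with 'k' — doesn't qualify, so No match. bloom: ends with 'm' — doesn't qualify, so No match.

Match, No match, No match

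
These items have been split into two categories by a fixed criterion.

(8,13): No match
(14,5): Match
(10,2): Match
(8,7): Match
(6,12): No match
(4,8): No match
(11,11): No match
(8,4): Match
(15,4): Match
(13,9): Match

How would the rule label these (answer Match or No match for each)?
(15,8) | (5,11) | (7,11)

Match, No match, No match

The rule appears to be: first > second.
(15,8): 15 > 8, satisfies this → Match.
(5,11): 5 < 11, does not fit → No match.
(7,11): 7 < 11, does not fit → No match.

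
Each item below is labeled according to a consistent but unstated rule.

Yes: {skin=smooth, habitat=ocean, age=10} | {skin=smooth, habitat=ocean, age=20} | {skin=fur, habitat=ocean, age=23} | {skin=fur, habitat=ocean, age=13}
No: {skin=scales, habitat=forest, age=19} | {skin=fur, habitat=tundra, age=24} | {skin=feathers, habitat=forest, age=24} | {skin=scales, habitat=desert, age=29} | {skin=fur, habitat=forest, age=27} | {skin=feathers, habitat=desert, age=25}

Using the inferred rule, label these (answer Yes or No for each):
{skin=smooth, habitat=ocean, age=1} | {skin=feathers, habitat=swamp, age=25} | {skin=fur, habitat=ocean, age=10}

Yes, No, Yes

The pattern is that an item is 'Yes' exactly when: habitat is ocean.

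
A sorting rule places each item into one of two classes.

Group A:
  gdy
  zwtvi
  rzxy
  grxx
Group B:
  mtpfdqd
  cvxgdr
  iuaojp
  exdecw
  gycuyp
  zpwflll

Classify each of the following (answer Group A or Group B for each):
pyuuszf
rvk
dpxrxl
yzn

The common property of the 'Group A' items is: length ≤ 5. No 'Group B' item has it.
Group B: pyuuszf, since length 7.
Group A: rvk, since length 3.
Group B: dpxrxl, since length 6.
Group A: yzn, since length 3.

Group B, Group A, Group B, Group A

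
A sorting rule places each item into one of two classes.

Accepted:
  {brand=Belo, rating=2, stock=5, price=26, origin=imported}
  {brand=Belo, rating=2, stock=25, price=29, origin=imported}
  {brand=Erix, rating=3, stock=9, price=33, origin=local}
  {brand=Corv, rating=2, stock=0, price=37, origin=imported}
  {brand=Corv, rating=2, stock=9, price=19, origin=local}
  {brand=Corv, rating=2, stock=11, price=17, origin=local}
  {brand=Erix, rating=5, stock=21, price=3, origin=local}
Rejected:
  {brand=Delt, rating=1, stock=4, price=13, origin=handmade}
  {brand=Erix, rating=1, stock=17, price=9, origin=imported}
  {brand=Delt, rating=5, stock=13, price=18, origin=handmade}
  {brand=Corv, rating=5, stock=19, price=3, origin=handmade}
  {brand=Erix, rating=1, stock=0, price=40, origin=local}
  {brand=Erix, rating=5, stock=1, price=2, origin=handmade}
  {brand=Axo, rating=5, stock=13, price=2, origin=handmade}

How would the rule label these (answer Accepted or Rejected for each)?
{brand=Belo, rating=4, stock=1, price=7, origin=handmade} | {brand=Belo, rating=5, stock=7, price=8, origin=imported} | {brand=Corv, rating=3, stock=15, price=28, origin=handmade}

Rejected, Accepted, Rejected

The common property of the 'Accepted' items is: origin is not handmade AND rating ≥ 2. No 'Rejected' item has it.
{brand=Belo, rating=4, stock=1, price=7, origin=handmade}: origin is handmade, rating = 4 — doesn't qualify, so Rejected. {brand=Belo, rating=5, stock=7, price=8, origin=imported}: origin is imported, rating = 5 — matches, so Accepted. {brand=Corv, rating=3, stock=15, price=28, origin=handmade}: origin is handmade, rating = 3 — doesn't qualify, so Rejected.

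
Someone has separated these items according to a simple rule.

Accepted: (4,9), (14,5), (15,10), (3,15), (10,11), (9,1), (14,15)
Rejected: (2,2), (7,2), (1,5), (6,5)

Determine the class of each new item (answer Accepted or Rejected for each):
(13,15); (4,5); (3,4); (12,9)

Accepted, Rejected, Rejected, Accepted

Every 'Accepted' example satisfies: max ≥ 9. None of the 'Rejected' examples do.
(13,15) — max 15, hence Accepted.
(4,5) — max 5, hence Rejected.
(3,4) — max 4, hence Rejected.
(12,9) — max 12, hence Accepted.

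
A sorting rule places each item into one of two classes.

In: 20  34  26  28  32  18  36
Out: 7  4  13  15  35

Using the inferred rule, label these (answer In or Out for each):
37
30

Out, In

Every 'In' example satisfies: even AND at least 7. None of the 'Out' examples do.
37 → 37 is odd, 37 ≥ 7 → Out. 30 → 30 is even, 30 ≥ 7 → In.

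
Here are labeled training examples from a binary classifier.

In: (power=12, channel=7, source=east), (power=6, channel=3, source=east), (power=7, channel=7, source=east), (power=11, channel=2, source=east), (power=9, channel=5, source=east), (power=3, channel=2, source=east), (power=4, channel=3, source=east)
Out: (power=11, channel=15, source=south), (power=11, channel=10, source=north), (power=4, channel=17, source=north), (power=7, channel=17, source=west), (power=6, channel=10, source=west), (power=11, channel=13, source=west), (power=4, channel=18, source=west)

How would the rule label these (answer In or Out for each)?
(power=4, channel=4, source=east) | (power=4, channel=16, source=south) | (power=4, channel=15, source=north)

The classifier is using: source is east.
(power=4, channel=4, source=east) → source is east → In.
(power=4, channel=16, source=south) → source is south → Out.
(power=4, channel=15, source=north) → source is north → Out.

In, Out, Out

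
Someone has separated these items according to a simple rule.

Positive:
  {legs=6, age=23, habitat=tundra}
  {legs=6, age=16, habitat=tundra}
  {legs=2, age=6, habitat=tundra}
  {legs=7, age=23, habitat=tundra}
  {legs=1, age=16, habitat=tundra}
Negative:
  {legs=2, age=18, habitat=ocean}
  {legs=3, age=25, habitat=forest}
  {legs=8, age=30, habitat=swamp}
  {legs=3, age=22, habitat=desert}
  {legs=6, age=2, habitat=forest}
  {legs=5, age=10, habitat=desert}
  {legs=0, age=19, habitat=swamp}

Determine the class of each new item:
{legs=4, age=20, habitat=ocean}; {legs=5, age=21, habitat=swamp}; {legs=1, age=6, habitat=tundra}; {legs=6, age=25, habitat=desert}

'Positive' ⟺ habitat is tundra.

Negative, Negative, Positive, Negative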